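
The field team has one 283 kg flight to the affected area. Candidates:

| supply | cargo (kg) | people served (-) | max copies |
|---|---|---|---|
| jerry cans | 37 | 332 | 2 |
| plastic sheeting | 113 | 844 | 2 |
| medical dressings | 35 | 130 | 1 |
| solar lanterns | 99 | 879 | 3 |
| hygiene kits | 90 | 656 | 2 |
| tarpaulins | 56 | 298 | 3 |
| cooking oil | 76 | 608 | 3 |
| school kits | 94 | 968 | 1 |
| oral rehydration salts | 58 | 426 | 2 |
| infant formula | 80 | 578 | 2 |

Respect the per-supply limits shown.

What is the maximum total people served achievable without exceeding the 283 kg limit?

2516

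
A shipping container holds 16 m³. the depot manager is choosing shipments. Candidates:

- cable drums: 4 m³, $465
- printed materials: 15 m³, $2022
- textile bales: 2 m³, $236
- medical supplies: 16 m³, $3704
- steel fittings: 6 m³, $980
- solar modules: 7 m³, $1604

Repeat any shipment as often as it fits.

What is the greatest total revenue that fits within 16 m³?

3704

Density check — medical supplies 231.50, solar modules 229.14, steel fittings 163.33, printed materials 134.80 are the best per m³.
The ratio ordering already packs tightly: medical supplies, 16 m³, 3704.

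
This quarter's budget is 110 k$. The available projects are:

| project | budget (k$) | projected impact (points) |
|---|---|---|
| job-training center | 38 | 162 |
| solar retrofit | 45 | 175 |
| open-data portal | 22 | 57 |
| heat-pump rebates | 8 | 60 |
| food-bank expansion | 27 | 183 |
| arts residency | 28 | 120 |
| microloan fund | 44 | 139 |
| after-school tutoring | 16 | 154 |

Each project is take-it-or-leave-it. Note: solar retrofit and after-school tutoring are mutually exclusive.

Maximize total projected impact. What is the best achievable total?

619

By projected impact per k$: after-school tutoring 9.62, heat-pump rebates 7.50, food-bank expansion 6.78, arts residency 4.29 lead.
A density-first pass picks open-data portal + heat-pump rebates + food-bank expansion + arts residency + after-school tutoring — 574 at 101 k$.
Dropping open-data portal and heat-pump rebates frees 30 k$; slotting in job-training center (38 k$) lifts the total to 619 at 109 k$.
The closest alternative, open-data portal + heat-pump rebates + food-bank expansion + arts residency + after-school tutoring, reaches only 574.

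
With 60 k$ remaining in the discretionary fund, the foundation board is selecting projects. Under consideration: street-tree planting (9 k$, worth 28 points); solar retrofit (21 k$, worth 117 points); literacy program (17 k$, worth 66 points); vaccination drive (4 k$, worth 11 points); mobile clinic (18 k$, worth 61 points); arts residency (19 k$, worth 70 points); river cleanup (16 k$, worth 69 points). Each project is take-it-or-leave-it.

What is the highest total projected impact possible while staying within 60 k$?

Ranking by ratio (projected impact/k$): solar retrofit 5.57, river cleanup 4.31, literacy program 3.88, arts residency 3.68.
The ratio heuristic lands on solar retrofit + literacy program + vaccination drive + river cleanup (263) but leaves 2 k$ idle.
Replace literacy program with arts residency: the trade gains 4 net, giving 267 at 60 k$.

267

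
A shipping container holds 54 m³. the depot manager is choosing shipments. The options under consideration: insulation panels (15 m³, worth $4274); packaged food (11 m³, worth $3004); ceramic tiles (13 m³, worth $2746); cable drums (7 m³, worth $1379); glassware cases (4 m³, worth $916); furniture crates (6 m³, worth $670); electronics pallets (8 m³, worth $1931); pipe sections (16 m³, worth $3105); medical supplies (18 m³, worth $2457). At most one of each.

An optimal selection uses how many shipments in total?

5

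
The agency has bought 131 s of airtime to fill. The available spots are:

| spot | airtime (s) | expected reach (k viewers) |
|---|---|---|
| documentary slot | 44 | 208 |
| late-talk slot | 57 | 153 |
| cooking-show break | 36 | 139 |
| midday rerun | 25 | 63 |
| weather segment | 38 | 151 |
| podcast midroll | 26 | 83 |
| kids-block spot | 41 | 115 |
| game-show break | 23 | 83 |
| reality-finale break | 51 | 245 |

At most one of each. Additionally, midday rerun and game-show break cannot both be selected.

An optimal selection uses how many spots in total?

The maximum expected reach within 131 s is 592.
documentary slot + cooking-show break + reality-finale break hits 592 at 131 s.
Every optimal selection uses 3 spots.

3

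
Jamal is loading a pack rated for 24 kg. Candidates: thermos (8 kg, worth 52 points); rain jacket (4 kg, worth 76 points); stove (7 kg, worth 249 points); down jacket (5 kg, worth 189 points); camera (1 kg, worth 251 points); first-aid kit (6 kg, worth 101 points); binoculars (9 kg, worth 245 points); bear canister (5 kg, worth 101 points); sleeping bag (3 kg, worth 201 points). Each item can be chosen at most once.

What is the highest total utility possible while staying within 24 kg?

Density check — camera 251.00, sleeping bag 67.00, down jacket 37.80 are the best per kg.
Taking the top-ratio items first gives stove + down jacket + camera + bear canister + sleeping bag for 991 (21 kg).
Dropping down jacket and bear canister frees 10 kg; slotting in rain jacket + binoculars (13 kg) lifts the total to 1022 at 24 kg.
Every other selection either busts 24 kg or fails to beat 1022.

1022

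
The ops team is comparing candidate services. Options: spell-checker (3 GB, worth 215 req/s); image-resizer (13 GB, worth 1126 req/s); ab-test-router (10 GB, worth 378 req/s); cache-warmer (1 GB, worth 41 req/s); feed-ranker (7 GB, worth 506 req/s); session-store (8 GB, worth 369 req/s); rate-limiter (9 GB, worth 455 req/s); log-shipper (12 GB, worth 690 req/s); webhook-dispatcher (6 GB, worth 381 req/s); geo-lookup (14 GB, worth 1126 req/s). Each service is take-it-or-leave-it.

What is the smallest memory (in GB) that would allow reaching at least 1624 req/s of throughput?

20

Need the lightest bundle worth ≥ 1624.
image-resizer + feed-ranker reaches 1632 using 20 GB.
No combination under 20 GB hits 1624.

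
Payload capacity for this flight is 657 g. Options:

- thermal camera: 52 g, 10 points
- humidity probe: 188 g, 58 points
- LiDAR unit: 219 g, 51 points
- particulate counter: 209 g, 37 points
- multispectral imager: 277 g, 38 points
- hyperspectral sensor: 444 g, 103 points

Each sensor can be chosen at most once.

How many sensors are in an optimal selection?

2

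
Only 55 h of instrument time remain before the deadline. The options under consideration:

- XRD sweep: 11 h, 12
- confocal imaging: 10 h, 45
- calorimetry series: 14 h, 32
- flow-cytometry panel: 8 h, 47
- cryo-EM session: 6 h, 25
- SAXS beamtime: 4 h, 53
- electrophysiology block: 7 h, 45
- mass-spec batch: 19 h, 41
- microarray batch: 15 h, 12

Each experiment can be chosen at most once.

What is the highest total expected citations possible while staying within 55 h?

256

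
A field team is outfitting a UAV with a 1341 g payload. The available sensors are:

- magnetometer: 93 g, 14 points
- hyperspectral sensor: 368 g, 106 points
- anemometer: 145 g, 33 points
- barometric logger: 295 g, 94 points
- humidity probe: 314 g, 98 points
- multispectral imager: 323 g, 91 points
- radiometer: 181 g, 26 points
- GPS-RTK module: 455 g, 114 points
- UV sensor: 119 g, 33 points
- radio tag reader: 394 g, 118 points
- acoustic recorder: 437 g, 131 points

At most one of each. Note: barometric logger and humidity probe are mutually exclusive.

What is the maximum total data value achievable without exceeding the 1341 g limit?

Ranking by ratio (data value/g): barometric logger 0.32, humidity probe 0.31, acoustic recorder 0.30, radio tag reader 0.30.
Best packing: magnetometer + barometric logger + UV sensor + radio tag reader + acoustic recorder — 1338 g, 390 total.
Next best is hyperspectral sensor + anemometer + humidity probe + UV sensor + radio tag reader at 388 (1340 g) — short by 2.

390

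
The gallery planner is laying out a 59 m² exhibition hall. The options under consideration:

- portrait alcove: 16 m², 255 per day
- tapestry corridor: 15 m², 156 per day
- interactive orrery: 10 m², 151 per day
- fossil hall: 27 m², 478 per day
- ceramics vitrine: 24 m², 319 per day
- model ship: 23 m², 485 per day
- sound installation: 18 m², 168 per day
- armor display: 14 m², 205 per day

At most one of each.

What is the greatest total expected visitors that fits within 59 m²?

Fossil hall + model ship uses 50 of the 59 m² and totals 963.
Runner-up interactive orrery + ceramics vitrine + model ship tops out at 955.

963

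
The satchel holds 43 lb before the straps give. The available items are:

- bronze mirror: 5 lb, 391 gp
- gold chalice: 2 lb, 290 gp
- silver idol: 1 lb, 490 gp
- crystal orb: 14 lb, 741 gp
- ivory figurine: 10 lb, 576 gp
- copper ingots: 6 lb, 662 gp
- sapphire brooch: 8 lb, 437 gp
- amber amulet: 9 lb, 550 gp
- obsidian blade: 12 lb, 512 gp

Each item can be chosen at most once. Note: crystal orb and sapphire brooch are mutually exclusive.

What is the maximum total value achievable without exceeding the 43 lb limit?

Ranking by ratio (value/lb): silver idol 490.00, gold chalice 145.00, copper ingots 110.33, bronze mirror 78.20.
The ratio ordering already packs tightly: bronze mirror + gold chalice + silver idol + ivory figurine + copper ingots + sapphire brooch + amber amulet, 41 lb, 3396.
Next best is bronze mirror + gold chalice + silver idol + copper ingots + sapphire brooch + amber amulet + obsidian blade at 3332 (43 lb) — short by 64.

3396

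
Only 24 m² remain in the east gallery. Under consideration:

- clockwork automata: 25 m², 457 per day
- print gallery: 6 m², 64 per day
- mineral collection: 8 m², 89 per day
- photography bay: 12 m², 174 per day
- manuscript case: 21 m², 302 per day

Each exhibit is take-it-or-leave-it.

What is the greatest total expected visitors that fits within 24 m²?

Density check — clockwork automata 18.28, photography bay 14.50, manuscript case 14.38 are the best per m².
Taking the top-ratio exhibits first gives mineral collection + photography bay for 263 (20 m²).
Replace mineral collection and photography bay with manuscript case: the trade gains 39 net, giving 302 at 21 m².
The spare 3 m² is too small for any remaining exhibit, and no exchange beats 302.

302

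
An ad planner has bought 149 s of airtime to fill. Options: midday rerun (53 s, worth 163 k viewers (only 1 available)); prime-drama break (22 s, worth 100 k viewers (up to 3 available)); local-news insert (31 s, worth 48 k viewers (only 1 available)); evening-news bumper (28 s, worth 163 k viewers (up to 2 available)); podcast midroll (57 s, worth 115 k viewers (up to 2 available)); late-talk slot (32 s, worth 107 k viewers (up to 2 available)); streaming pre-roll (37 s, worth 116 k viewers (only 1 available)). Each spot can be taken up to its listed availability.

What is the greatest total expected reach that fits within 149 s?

Filling by ratio: 3×prime-drama break + 2×evening-news bumper for 626, with 27 s left unused.
Dropping 2×prime-drama break frees 44 s; slotting in late-talk slot + streaming pre-roll (69 s) lifts the total to 649 at 147 s.
No other feasible combination exceeds 649.

649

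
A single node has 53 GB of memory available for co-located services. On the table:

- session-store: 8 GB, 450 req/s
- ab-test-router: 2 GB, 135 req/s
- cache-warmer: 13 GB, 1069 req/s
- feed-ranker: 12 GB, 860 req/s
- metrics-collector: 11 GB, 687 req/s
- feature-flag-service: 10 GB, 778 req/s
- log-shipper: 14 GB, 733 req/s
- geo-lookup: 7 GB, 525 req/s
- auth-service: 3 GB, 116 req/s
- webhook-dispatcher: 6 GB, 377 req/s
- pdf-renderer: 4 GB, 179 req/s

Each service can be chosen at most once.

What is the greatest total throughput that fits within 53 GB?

3919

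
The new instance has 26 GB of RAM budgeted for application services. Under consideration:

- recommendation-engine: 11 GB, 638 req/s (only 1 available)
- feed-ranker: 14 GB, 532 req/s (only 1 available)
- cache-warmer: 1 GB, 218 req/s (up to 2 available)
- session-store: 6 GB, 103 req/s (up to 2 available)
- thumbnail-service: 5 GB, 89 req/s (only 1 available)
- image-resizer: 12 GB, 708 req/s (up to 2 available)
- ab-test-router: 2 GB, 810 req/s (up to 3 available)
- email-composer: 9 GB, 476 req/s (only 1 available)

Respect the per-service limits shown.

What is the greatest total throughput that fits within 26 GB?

Filling by ratio: 2×cache-warmer + thumbnail-service + image-resizer + 3×ab-test-router for 3663, with 1 GB left unused.
Dropping thumbnail-service frees 5 GB; slotting in session-store (6 GB) lifts the total to 3677 at 26 GB.
Every other selection either busts 26 GB or exceeds an availability limit or fails to beat 3677.

3677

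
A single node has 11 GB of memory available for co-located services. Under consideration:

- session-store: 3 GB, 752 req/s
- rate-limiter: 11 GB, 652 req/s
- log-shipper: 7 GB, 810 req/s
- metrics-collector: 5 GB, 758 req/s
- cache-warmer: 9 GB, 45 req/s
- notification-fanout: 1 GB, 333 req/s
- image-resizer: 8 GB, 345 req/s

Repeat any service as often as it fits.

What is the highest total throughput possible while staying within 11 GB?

3663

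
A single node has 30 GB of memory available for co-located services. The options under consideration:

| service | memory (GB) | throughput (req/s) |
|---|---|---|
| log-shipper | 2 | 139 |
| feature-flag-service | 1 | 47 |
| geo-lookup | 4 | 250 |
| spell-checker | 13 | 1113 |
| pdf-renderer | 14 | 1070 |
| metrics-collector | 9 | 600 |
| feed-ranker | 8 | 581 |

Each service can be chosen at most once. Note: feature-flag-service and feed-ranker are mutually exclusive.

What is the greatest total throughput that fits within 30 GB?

2369

Best packing: log-shipper + feature-flag-service + spell-checker + pdf-renderer — 30 GB, 2369 total.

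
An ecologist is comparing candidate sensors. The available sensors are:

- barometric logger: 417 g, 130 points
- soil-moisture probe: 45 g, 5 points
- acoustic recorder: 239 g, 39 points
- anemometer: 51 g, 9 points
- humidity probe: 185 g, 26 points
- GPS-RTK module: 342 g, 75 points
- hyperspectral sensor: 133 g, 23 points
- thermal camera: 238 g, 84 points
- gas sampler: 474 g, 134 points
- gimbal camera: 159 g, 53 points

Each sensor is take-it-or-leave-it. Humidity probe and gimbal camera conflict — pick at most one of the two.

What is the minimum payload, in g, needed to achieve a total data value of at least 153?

Minimise g subject to total data value ≥ 153.
Taking hyperspectral sensor + thermal camera + gimbal camera gives 160 (≥ 153) for 530 g.
No combination under 530 g hits 153.

530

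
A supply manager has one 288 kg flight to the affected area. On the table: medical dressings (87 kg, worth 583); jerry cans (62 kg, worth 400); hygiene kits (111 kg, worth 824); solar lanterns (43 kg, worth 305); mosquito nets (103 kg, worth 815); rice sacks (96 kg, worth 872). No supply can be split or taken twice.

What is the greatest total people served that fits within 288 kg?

2270

By people served per kg: rice sacks 9.08, mosquito nets 7.91, hygiene kits 7.42 lead.
A density-first pass picks solar lanterns + mosquito nets + rice sacks — 1992 at 242 kg.
Dropping solar lanterns frees 43 kg; slotting in medical dressings (87 kg) lifts the total to 2270 at 286 kg.
Every other selection either busts 288 kg or fails to beat 2270.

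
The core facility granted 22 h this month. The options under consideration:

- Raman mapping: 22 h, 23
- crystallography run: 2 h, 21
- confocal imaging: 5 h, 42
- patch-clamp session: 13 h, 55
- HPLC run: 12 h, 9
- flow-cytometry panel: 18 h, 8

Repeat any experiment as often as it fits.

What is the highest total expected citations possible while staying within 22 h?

231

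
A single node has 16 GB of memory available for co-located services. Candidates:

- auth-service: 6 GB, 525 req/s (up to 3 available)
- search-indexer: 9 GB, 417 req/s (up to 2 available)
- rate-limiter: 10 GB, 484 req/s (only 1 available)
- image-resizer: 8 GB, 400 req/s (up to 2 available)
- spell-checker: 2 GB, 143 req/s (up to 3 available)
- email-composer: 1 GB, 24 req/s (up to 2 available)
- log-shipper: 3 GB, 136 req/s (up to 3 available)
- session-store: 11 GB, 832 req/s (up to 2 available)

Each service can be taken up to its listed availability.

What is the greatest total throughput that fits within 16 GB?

1336

2×auth-service + 2×spell-checker uses 16 of the 16 GB and totals 1336.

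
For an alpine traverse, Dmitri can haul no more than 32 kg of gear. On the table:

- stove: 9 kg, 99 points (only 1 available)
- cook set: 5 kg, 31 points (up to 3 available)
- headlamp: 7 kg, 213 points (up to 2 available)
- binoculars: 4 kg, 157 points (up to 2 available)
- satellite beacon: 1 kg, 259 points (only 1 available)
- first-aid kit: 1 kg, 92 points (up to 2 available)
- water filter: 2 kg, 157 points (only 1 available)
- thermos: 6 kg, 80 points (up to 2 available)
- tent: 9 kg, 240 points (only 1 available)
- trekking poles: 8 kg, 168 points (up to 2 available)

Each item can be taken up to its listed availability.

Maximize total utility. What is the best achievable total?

1423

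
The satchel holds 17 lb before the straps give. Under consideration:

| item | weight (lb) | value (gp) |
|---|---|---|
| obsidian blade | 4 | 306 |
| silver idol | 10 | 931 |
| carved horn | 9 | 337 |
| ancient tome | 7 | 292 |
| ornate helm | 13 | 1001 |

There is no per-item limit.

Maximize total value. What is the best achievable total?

1307

By value per lb: silver idol 93.10, ornate helm 77.00, obsidian blade 76.50 lead.
A density-first pass picks obsidian blade + silver idol — 1237 at 14 lb.
The 10 lb tied up in silver idol is better spent on ornate helm — total rises to 1307 (17 lb).
No other feasible combination exceeds 1307.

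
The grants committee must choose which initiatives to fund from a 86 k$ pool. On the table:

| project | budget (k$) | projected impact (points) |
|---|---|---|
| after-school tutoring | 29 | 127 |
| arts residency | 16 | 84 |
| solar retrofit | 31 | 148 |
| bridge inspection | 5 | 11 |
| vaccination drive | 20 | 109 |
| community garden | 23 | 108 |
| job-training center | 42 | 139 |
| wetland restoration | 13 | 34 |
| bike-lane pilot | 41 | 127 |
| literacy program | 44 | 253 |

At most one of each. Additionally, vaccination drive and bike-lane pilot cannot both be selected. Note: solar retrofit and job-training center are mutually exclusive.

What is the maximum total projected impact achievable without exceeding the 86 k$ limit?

457

The ratio ordering already packs tightly: arts residency + bridge inspection + vaccination drive + literacy program, 85 k$, 457.
Every other selection either busts 86 k$ or breaks a pairing rule or fails to beat 457.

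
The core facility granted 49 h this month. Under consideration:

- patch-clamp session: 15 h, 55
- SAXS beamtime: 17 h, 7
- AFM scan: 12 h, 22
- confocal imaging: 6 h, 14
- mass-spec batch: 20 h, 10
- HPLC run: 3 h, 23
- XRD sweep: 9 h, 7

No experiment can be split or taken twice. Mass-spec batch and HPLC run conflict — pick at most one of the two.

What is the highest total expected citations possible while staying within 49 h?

121

By expected citations per h: HPLC run 7.67, patch-clamp session 3.67, confocal imaging 2.33, AFM scan 1.83 lead.
Taking patch-clamp session + AFM scan + confocal imaging + HPLC run + XRD sweep: 45 h used, 121 in expected citations.
That's the maximum — no feasible swap from here does better than 121.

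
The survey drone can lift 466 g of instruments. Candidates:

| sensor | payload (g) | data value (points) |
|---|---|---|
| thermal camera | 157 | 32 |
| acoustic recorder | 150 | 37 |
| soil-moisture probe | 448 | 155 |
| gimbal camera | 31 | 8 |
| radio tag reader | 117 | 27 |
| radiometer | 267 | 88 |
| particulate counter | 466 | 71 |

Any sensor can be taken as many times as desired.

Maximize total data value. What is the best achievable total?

155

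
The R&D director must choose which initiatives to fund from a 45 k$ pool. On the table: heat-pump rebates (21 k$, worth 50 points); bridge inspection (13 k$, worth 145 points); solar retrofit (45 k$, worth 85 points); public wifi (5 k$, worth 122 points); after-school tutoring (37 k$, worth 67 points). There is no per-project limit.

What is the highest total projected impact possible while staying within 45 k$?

1098

Ranking by ratio (projected impact/k$): public wifi 24.40, bridge inspection 11.15, heat-pump rebates 2.38.
Best packing: 9×public wifi — 45 k$, 1098 total.
Every other selection either busts 45 k$ or fails to beat 1098.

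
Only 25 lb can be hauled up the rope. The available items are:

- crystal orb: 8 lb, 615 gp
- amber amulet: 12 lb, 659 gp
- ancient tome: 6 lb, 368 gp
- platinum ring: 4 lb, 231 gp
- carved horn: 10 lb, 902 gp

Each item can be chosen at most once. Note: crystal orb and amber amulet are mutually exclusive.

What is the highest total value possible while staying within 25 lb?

Density check — carved horn 90.20, crystal orb 76.88, ancient tome 61.33 are the best per lb.
The ratio ordering already packs tightly: crystal orb + ancient tome + carved horn, 24 lb, 1885.
That's the maximum — no feasible swap from here does better than 1885.

1885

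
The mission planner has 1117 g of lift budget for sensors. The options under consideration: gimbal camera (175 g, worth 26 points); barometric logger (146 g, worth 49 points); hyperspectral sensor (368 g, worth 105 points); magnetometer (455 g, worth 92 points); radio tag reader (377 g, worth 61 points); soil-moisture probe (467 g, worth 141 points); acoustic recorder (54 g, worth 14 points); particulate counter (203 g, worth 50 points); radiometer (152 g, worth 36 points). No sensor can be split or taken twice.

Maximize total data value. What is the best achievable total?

By data value per g: barometric logger 0.34, soil-moisture probe 0.30, hyperspectral sensor 0.29, acoustic recorder 0.26 lead.
Taking the top-ratio sensors first gives barometric logger + hyperspectral sensor + soil-moisture probe + acoustic recorder for 309 (1035 g).
Dropping barometric logger frees 146 g; slotting in particulate counter (203 g) lifts the total to 310 at 1092 g.
The closest alternative, barometric logger + hyperspectral sensor + soil-moisture probe + acoustic recorder, reaches only 309.

310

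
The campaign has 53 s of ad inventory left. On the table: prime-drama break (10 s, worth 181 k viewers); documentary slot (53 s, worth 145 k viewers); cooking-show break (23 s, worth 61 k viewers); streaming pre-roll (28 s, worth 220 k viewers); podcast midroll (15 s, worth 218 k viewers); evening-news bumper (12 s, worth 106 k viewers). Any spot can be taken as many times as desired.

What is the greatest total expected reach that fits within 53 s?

905

Best packing: 5×prime-drama break — 50 s, 905 total.
Nothing else within 53 s beats 905.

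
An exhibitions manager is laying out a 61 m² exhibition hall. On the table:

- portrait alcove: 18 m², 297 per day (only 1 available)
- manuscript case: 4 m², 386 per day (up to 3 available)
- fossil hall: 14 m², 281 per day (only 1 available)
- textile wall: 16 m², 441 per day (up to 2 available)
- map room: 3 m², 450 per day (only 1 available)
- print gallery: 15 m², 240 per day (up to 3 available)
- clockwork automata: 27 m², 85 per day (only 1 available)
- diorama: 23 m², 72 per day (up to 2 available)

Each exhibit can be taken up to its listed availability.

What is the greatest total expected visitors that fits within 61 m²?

The ratio ordering already packs tightly: 3×manuscript case + fossil hall + 2×textile wall + map room, 61 m², 2771.
That's the maximum — no swap from here does better than 2771.

2771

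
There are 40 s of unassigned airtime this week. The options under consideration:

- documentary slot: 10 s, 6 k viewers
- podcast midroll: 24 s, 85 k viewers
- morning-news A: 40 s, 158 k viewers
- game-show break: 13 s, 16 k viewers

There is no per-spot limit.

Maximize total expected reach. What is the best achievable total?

158

Taking morning-news A: 40 s used, 158 in expected reach.
Every other selection either busts 40 s or fails to beat 158.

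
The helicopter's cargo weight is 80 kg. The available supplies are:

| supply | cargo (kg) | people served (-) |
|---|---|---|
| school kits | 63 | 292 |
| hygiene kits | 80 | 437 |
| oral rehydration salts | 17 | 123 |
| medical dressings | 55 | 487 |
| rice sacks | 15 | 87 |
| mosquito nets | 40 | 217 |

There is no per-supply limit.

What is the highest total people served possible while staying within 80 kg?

The ratio ordering already packs tightly: oral rehydration salts + medical dressings, 72 kg, 610.

610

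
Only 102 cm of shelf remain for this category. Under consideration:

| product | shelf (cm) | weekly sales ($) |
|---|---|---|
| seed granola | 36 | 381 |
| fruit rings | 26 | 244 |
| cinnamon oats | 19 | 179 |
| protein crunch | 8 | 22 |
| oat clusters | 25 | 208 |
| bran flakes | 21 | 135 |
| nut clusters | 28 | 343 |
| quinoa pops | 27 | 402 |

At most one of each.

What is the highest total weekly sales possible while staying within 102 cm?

1168

Filling by ratio: seed granola + protein crunch + nut clusters + quinoa pops for 1148, with 3 cm left unused.
Dropping seed granola and protein crunch frees 44 cm; slotting in fruit rings + cinnamon oats (45 cm) lifts the total to 1168 at 100 cm.
An exhaustive check of the 256 subsets confirms 1168.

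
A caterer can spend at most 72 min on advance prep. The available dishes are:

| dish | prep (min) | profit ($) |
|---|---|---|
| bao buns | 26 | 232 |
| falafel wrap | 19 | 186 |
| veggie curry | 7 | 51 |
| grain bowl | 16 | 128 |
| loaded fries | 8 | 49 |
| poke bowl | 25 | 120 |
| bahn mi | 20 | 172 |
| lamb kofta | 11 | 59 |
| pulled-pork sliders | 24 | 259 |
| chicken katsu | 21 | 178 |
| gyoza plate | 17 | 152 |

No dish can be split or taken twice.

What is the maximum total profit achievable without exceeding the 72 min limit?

677

The ratio heuristic lands on falafel wrap + veggie curry + pulled-pork sliders + gyoza plate (648) but leaves 5 min idle.
Replace veggie curry and gyoza plate with bao buns: the trade gains 29 net, giving 677 at 69 min.
Next best is falafel wrap + veggie curry + pulled-pork sliders + chicken katsu at 674 (71 min) — short by 3.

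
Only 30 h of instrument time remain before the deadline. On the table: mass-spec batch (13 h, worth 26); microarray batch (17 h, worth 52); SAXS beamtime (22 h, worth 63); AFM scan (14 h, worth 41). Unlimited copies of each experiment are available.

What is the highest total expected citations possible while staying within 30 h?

82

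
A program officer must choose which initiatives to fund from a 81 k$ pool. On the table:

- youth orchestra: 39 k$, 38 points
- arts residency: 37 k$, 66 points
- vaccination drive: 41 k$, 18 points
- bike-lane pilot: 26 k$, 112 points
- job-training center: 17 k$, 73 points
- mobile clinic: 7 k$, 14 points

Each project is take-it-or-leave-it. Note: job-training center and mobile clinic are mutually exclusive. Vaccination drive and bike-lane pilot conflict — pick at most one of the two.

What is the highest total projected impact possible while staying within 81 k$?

251

Taking arts residency + bike-lane pilot + job-training center: 80 k$ used, 251 in projected impact.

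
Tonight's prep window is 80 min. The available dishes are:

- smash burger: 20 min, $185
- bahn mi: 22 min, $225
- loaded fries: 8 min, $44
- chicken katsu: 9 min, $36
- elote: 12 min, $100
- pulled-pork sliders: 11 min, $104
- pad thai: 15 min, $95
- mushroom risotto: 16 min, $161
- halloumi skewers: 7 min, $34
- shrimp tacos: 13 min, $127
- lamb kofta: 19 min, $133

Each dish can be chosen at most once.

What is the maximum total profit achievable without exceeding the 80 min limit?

742

The ratio heuristic lands on bahn mi + elote + pulled-pork sliders + mushroom risotto + shrimp tacos (717) but leaves 6 min idle.
Dropping elote and pulled-pork sliders frees 23 min; slotting in smash burger + loaded fries (28 min) lifts the total to 742 at 79 min.
Nothing else within 80 min beats 742.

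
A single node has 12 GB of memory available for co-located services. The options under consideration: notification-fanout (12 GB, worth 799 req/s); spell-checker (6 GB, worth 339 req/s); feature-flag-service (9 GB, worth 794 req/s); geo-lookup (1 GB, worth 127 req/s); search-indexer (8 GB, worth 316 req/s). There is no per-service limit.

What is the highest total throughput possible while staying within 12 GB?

1524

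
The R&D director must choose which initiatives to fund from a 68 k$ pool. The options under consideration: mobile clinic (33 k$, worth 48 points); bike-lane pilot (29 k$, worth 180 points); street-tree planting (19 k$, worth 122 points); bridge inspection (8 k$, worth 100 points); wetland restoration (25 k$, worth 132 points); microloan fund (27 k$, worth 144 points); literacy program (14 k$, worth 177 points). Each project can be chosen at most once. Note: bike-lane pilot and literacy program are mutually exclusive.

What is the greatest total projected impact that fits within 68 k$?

Street-tree planting + bridge inspection + microloan fund + literacy program uses 68 of the 68 k$ and totals 543.

543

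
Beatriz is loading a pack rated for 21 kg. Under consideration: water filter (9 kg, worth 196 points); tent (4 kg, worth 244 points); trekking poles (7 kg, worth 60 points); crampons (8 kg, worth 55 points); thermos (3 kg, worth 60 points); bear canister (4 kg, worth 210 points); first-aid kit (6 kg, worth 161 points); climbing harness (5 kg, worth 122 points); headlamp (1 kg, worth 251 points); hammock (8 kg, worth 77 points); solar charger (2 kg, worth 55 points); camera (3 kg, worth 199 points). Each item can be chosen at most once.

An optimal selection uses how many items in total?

6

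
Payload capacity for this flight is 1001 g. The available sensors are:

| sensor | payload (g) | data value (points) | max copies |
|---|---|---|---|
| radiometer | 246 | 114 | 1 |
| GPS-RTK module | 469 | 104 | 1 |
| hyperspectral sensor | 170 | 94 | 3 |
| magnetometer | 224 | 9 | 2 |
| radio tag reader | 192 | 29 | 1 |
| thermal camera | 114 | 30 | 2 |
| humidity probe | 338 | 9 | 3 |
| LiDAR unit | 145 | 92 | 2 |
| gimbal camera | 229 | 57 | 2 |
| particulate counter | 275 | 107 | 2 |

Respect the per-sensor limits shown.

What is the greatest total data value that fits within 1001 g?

Ranking by ratio (data value/g): LiDAR unit 0.63, hyperspectral sensor 0.55, radiometer 0.46, particulate counter 0.39.
A density-first pass picks 3×hyperspectral sensor + thermal camera + 2×LiDAR unit — 496 at 914 g.
Dropping hyperspectral sensor frees 170 g; slotting in radiometer (246 g) lifts the total to 516 at 990 g.
Every other selection either busts 1001 g or exceeds an availability limit or fails to beat 516.

516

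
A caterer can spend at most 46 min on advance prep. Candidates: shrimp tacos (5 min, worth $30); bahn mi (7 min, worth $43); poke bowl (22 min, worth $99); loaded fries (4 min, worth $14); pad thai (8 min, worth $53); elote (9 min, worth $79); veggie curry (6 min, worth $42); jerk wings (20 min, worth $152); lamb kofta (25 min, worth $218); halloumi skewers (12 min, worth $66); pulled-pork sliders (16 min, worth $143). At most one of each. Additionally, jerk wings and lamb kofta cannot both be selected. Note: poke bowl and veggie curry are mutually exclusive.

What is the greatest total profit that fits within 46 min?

Filling by ratio: elote + jerk wings + pulled-pork sliders for 374, with 1 min left unused.
Dropping elote and jerk wings frees 29 min; slotting in shrimp tacos + lamb kofta (30 min) lifts the total to 391 at 46 min.
That's the maximum — no feasible swap from here does better than 391.

391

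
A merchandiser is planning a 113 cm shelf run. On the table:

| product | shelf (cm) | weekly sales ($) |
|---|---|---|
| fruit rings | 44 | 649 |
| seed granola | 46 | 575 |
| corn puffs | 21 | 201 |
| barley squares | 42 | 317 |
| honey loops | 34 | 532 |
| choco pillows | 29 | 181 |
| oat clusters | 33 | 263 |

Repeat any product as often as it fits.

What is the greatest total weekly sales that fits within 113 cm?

1713

A density-first pass picks 3×honey loops — 1596 at 102 cm.
Dropping honey loops frees 34 cm; slotting in fruit rings (44 cm) lifts the total to 1713 at 112 cm.
Every other selection either busts 113 cm or fails to beat 1713.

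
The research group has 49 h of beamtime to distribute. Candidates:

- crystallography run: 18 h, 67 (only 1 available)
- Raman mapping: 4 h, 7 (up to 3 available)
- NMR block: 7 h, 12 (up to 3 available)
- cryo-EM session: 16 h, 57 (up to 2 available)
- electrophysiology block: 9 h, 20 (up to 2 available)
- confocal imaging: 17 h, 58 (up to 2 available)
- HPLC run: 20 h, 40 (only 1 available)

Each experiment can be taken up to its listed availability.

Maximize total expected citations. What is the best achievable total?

172

Density check — crystallography run 3.72, cryo-EM session 3.56, confocal imaging 3.41, electrophysiology block 2.22 are the best per h.
Filling by ratio: crystallography run + Raman mapping + cryo-EM session + electrophysiology block for 151, with 2 h left unused.
But 2×cryo-EM session + confocal imaging fits in 49 h and reaches 172.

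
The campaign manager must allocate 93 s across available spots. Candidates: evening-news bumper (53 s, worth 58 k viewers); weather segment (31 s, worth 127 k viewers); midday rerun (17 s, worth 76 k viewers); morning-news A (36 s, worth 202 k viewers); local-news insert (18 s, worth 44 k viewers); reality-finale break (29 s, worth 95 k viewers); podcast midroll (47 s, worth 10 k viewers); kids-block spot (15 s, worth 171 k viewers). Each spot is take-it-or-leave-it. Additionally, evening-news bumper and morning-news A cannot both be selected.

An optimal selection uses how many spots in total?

3

The maximum expected reach within 93 s is 500.
For example weather segment + morning-news A + kids-block spot achieves it, using 82 s.
Any selection reaching 500 contains exactly 3 spots.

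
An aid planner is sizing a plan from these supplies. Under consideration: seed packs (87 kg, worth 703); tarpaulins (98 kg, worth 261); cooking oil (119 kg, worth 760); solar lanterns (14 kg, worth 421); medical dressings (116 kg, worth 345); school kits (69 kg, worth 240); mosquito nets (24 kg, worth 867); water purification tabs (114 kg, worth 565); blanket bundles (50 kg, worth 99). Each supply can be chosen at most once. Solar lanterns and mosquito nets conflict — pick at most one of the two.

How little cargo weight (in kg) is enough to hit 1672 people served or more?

Minimise kg subject to total people served ≥ 1672.
Taking seed packs + school kits + mosquito nets gives 1810 (≥ 1672) for 180 kg.
Below 180 kg the best achievable stays under 1672.

180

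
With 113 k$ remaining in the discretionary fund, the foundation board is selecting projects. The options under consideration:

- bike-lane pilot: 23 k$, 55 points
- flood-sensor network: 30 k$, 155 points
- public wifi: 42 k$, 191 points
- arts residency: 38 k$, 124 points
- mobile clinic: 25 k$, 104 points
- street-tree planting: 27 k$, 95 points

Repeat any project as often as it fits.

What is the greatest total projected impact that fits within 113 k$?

Bike-lane pilot + 3×flood-sensor network uses 113 of the 113 k$ and totals 520.
Every other selection either busts 113 k$ or fails to beat 520.

520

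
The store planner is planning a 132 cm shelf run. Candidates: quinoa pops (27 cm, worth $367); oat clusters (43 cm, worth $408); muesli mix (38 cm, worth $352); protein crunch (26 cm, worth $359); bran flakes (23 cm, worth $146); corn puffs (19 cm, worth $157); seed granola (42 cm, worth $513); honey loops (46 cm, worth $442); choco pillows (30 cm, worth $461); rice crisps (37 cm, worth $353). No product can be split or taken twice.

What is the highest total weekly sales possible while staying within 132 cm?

Taking quinoa pops + protein crunch + seed granola + choco pillows: 125 cm used, 1700 in weekly sales.
Next best is quinoa pops + protein crunch + honey loops + choco pillows at 1629 (129 cm) — short by 71.

1700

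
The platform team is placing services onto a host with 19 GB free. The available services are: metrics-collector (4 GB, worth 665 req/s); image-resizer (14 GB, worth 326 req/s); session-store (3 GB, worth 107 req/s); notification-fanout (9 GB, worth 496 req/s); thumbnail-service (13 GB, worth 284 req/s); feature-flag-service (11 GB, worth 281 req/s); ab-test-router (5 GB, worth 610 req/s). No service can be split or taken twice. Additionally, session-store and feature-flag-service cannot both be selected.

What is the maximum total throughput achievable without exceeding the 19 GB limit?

1771

Ranking by ratio (throughput/GB): metrics-collector 166.25, ab-test-router 122.00, notification-fanout 55.11.
Taking metrics-collector + notification-fanout + ab-test-router: 18 GB used, 1771 in throughput.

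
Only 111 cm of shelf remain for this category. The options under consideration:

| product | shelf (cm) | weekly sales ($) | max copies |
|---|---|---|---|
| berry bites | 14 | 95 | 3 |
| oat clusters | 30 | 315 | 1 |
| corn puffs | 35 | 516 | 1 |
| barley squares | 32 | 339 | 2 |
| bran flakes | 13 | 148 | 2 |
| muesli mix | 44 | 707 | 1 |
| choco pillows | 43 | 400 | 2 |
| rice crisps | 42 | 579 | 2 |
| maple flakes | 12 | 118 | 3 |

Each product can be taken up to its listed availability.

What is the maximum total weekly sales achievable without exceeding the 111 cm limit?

The ratio heuristic lands on corn puffs + 2×bran flakes + muesli mix (1519) but leaves 6 cm idle.
Replace 2×bran flakes with barley squares: the trade gains 43 net, giving 1562 at 111 cm.
That's the maximum — no swap from here does better than 1562.

1562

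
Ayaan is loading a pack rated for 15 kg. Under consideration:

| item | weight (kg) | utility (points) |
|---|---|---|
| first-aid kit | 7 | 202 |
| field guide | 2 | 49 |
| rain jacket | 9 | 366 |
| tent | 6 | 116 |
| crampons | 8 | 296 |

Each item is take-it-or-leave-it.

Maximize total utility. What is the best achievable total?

498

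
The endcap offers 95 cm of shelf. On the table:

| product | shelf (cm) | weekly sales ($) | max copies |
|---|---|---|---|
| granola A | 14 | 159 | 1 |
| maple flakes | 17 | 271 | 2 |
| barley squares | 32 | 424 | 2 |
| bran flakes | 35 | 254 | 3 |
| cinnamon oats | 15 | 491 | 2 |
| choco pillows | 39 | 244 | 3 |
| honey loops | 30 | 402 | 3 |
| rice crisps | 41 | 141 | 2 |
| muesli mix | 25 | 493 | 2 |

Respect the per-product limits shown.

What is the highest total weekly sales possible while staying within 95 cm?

Granola A + 2×cinnamon oats + 2×muesli mix uses 94 of the 95 cm and totals 2127.
That's the maximum — no swap from here does better than 2127.

2127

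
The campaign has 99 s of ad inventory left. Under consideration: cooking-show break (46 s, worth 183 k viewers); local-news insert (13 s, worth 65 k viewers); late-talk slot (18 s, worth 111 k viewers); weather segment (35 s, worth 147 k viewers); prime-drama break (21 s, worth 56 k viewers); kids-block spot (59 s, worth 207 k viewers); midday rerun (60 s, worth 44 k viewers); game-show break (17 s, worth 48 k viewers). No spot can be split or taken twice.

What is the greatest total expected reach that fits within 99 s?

441

A density-first pass picks local-news insert + late-talk slot + weather segment + game-show break — 371 at 83 s.
Dropping local-news insert and game-show break frees 30 s; slotting in cooking-show break (46 s) lifts the total to 441 at 99 s.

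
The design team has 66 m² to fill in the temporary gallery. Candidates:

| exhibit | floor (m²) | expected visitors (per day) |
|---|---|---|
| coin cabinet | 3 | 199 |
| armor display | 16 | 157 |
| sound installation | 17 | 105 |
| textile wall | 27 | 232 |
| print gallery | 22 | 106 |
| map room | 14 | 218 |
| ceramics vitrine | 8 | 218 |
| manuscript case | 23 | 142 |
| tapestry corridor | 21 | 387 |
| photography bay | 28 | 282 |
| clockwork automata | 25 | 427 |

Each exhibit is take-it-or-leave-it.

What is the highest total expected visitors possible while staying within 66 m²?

Best packing: coin cabinet + map room + tapestry corridor + clockwork automata — 63 m², 1231 total.
Coin cabinet + ceramics vitrine + tapestry corridor + clockwork automata matches that 1231 at 57 m²; no feasible combination exceeds it.

1231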